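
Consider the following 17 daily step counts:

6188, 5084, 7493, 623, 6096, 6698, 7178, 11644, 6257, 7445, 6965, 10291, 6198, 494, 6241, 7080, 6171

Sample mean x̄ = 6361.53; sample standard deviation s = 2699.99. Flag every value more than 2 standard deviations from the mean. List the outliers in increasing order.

494, 623

Cutoffs at x̄ ± 2s: 6361.53 ± 2·2699.99 = [961.55, 11761.51].
494: z = -2.17, |z| > 2 → outlier.
623: z = -2.13, |z| > 2 → outlier.
Every other value lies within [961.55, 11761.51].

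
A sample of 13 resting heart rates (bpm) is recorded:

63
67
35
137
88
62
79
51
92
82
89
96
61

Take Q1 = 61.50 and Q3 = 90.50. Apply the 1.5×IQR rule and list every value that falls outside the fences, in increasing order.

IQR = Q3 − Q1 = 90.50 − 61.50 = 29.00.
Lower fence = Q1 − 1.5·IQR = 61.50 − 43.50 = 18.00.
Upper fence = Q3 + 1.5·IQR = 90.50 + 43.50 = 134.00.
137 > 134.00 → outlier.
All remaining values lie within [18.00, 134.00].

137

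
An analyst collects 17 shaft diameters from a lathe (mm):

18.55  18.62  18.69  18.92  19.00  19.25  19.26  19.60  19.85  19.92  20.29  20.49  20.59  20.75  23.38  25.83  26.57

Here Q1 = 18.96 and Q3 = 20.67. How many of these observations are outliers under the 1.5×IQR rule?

IQR = 1.71; fences at 18.96 − 2.565 = 16.395 and 20.67 + 2.565 = 23.235.
Outside the cutoffs: 23.38, 25.83, 26.57.

3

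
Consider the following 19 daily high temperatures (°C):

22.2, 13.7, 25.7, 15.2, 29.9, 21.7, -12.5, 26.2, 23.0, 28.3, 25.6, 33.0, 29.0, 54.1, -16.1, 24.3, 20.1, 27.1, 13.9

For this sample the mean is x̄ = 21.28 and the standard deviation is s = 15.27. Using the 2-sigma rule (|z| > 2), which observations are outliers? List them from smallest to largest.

-16.1, -12.5, 54.1

Cutoffs at x̄ ± 2s: 21.28 ± 2·15.27 = [-9.26, 51.82].
-16.1: z = -2.45, |z| > 2 → outlier.
-12.5: z = -2.21, |z| > 2 → outlier.
54.1: z = 2.15, |z| > 2 → outlier.
Every other value lies within [-9.26, 51.82].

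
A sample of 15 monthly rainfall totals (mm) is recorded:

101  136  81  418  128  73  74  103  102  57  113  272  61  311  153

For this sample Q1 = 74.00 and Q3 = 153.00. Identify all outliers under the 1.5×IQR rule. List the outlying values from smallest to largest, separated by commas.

IQR = Q3 − Q1 = 153.00 − 74.00 = 79.00.
Lower fence = Q1 − 1.5·IQR = 74.00 − 118.50 = -44.50.
Upper fence = Q3 + 1.5·IQR = 153.00 + 118.50 = 271.50.
272 > 271.50 → outlier.
311 > 271.50 → outlier.
418 > 271.50 → outlier.
All remaining values lie within [-44.50, 271.50].

272, 311, 418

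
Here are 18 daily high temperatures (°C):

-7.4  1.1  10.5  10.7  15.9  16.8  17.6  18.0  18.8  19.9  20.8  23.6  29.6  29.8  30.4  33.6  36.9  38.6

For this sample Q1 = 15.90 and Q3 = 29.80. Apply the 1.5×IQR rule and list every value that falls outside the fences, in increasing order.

IQR = Q3 − Q1 = 29.80 − 15.90 = 13.90.
Lower fence = Q1 − 1.5·IQR = 15.90 − 20.85 = -4.95.
Upper fence = Q3 + 1.5·IQR = 29.80 + 20.85 = 50.65.
-7.4 < -4.95 → outlier.
All remaining values lie within [-4.95, 50.65].

-7.4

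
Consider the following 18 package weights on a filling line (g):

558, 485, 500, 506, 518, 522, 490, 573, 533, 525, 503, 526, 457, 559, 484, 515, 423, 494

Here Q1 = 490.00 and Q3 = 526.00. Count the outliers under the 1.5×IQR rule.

IQR = 36.00; fences at 490.00 − 54.00 = 436.00 and 526.00 + 54.00 = 580.00.
Outside the cutoffs: 423.

1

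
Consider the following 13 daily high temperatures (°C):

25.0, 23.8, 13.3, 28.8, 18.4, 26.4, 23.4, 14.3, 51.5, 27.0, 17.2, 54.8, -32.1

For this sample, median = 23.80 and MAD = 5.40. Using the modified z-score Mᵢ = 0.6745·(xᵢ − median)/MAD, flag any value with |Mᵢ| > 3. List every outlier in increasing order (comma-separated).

|Mᵢ| > 3 ⇔ |xᵢ − 23.80| > 3·5.40/0.6745 = 24.02.
So outliers lie outside [-0.22, 47.82].
-32.1: M = -6.98 → outlier.
51.5: M = 3.46 → outlier.
54.8: M = 3.87 → outlier.

-32.1, 51.5, 54.8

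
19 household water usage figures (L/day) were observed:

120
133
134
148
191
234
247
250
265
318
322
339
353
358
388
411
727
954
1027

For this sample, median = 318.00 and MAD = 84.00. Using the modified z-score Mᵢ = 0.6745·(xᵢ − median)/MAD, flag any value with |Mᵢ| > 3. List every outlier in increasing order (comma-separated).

727, 954, 1027

|Mᵢ| > 3 ⇔ |xᵢ − 318.00| > 3·84.00/0.6745 = 373.61.
So outliers lie outside [-55.61, 691.61].
727: M = 3.28 → outlier.
954: M = 5.11 → outlier.
1027: M = 5.69 → outlier.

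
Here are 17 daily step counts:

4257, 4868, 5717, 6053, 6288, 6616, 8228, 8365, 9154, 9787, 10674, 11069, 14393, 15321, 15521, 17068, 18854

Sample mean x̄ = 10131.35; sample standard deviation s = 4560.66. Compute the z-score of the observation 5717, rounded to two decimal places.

z = (5717 − 10131.35) / 4560.66 = -0.97.

-0.97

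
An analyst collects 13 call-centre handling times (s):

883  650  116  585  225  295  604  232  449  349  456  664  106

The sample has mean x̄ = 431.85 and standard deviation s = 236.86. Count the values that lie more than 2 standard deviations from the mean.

Cutoffs: x̄ ± 2s = [-41.87, 905.57].
Every value lies within the cutoffs.

0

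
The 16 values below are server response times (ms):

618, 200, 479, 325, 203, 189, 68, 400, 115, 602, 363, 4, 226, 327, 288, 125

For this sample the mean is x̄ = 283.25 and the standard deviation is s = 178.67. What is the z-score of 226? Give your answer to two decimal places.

z = (226 − 283.25) / 178.67 = -0.32.

-0.32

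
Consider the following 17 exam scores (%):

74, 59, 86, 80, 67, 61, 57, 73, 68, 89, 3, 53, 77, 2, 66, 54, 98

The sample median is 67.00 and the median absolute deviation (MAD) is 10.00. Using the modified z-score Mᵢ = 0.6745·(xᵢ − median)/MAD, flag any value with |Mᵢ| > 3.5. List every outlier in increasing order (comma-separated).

|Mᵢ| > 3.5 ⇔ |xᵢ − 67.00| > 3.5·10.00/0.6745 = 51.89.
So outliers lie outside [15.11, 118.89].
2: M = -4.38 → outlier.
3: M = -4.32 → outlier.

2, 3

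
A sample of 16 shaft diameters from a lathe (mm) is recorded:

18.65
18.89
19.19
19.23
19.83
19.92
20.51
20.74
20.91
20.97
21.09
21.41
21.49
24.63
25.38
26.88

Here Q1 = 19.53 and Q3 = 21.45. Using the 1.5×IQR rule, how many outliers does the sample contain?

3

IQR = 1.92; fences at 19.53 − 2.88 = 16.65 and 21.45 + 2.88 = 24.33.
Outside the cutoffs: 24.63, 25.38, 26.88.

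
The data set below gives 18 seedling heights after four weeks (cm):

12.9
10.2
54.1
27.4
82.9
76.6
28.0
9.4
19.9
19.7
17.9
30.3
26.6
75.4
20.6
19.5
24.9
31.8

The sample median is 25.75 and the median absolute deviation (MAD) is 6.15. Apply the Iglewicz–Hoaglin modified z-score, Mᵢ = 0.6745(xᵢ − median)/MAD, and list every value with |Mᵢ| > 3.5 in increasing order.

75.4, 76.6, 82.9

|Mᵢ| > 3.5 ⇔ |xᵢ − 25.75| > 3.5·6.15/0.6745 = 31.91.
So outliers lie outside [-6.16, 57.66].
75.4: M = 5.45 → outlier.
76.6: M = 5.58 → outlier.
82.9: M = 6.27 → outlier.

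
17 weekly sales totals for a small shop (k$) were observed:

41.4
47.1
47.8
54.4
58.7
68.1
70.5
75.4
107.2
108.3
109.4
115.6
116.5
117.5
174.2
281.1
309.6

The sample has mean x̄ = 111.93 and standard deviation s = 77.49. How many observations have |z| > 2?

Cutoffs: x̄ ± 2s = [-43.05, 266.91].
Outside the cutoffs: 281.1, 309.6.

2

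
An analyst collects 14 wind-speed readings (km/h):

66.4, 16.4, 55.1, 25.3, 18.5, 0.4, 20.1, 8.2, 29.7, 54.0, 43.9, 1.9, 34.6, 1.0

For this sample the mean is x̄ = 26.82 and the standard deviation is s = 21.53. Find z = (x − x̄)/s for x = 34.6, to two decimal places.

z = (34.6 − 26.82) / 21.53 = 0.36.

0.36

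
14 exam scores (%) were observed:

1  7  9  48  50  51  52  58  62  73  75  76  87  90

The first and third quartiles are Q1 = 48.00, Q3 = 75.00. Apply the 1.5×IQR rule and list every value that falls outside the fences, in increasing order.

1, 7

IQR = Q3 − Q1 = 75.00 − 48.00 = 27.00.
Lower fence = Q1 − 1.5·IQR = 48.00 − 40.50 = 7.50.
Upper fence = Q3 + 1.5·IQR = 75.00 + 40.50 = 115.50.
1 < 7.50 → outlier.
7 < 7.50 → outlier.
All remaining values lie within [7.50, 115.50].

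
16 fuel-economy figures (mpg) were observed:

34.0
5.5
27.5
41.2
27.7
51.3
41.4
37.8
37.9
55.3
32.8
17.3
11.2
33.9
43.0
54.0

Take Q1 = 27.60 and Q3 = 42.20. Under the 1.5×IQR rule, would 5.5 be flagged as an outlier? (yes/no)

yes

IQR = Q3 − Q1 = 42.20 − 27.60 = 14.60.
Lower fence = Q1 − 1.5·IQR = 27.60 − 21.90 = 5.70.
Upper fence = Q3 + 1.5·IQR = 42.20 + 21.90 = 64.10.
5.5 lies below the lower fence.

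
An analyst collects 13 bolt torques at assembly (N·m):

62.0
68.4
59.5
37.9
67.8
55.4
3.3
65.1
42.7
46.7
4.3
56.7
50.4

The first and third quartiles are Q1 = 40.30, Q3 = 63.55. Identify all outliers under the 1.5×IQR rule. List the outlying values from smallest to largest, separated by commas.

IQR = Q3 − Q1 = 63.55 − 40.30 = 23.25.
Lower fence = Q1 − 1.5·IQR = 40.30 − 34.875 = 5.425.
Upper fence = Q3 + 1.5·IQR = 63.55 + 34.875 = 98.425.
3.3 < 5.425 → outlier.
4.3 < 5.425 → outlier.
All remaining values lie within [5.425, 98.425].

3.3, 4.3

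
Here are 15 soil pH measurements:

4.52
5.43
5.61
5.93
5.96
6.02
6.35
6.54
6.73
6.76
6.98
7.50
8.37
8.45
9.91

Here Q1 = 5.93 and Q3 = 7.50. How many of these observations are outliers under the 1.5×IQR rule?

1

IQR = 1.57; fences at 5.93 − 2.355 = 3.575 and 7.50 + 2.355 = 9.855.
Outside the cutoffs: 9.91.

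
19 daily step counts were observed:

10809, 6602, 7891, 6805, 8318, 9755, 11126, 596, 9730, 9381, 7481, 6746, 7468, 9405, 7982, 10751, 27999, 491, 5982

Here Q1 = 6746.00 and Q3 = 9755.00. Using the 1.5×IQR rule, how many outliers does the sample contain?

IQR = 3009.00; fences at 6746.00 − 4513.50 = 2232.50 and 9755.00 + 4513.50 = 14268.50.
Outside the cutoffs: 491, 596, 27999.

3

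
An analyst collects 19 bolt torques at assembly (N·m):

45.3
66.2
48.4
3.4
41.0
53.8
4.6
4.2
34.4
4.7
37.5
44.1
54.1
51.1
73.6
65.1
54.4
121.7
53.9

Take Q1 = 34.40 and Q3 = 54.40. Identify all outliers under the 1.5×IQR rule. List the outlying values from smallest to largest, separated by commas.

3.4, 4.2, 121.7

IQR = Q3 − Q1 = 54.40 − 34.40 = 20.00.
Lower fence = Q1 − 1.5·IQR = 34.40 − 30.00 = 4.40.
Upper fence = Q3 + 1.5·IQR = 54.40 + 30.00 = 84.40.
3.4 < 4.40 → outlier.
4.2 < 4.40 → outlier.
121.7 > 84.40 → outlier.
All remaining values lie within [4.40, 84.40].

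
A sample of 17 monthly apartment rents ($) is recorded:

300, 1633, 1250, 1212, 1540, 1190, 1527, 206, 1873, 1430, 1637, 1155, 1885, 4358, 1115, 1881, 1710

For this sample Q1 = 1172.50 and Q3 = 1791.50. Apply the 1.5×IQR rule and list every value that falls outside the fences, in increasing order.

IQR = Q3 − Q1 = 1791.50 − 1172.50 = 619.00.
Lower fence = Q1 − 1.5·IQR = 1172.50 − 928.50 = 244.00.
Upper fence = Q3 + 1.5·IQR = 1791.50 + 928.50 = 2720.00.
206 < 244.00 → outlier.
4358 > 2720.00 → outlier.
All remaining values lie within [244.00, 2720.00].

206, 4358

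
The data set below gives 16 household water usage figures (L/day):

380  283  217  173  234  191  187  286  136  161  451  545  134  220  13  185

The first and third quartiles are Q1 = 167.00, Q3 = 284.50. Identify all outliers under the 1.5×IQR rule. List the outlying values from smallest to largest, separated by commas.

IQR = Q3 − Q1 = 284.50 − 167.00 = 117.50.
Lower fence = Q1 − 1.5·IQR = 167.00 − 176.25 = -9.25.
Upper fence = Q3 + 1.5·IQR = 284.50 + 176.25 = 460.75.
545 > 460.75 → outlier.
All remaining values lie within [-9.25, 460.75].

545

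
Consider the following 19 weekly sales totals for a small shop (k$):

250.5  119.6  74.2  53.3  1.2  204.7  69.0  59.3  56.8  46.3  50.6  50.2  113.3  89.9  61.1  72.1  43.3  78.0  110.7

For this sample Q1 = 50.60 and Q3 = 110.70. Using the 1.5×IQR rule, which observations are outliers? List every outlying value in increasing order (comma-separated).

IQR = Q3 − Q1 = 110.70 − 50.60 = 60.10.
Lower fence = Q1 − 1.5·IQR = 50.60 − 90.15 = -39.55.
Upper fence = Q3 + 1.5·IQR = 110.70 + 90.15 = 200.85.
204.7 > 200.85 → outlier.
250.5 > 200.85 → outlier.
All remaining values lie within [-39.55, 200.85].

204.7, 250.5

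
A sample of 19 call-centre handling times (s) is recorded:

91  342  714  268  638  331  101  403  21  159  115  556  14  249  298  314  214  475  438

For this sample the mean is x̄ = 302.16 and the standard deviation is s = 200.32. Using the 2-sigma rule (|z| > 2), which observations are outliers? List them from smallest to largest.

714

Cutoffs at x̄ ± 2s: 302.16 ± 2·200.32 = [-98.48, 702.80].
714: z = 2.06, |z| > 2 → outlier.
Every other value lies within [-98.48, 702.80].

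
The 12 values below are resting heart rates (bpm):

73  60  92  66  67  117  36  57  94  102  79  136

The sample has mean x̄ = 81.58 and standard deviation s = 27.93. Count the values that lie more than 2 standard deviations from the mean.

0

Cutoffs: x̄ ± 2s = [25.72, 137.44].
Every value lies within the cutoffs.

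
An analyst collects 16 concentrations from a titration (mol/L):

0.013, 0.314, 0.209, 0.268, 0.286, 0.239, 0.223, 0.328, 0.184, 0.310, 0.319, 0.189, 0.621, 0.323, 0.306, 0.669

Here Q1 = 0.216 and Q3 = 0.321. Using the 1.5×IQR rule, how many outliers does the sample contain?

IQR = 0.105; fences at 0.216 − 0.1575 = 0.0585 and 0.321 + 0.1575 = 0.4785.
Outside the cutoffs: 0.013, 0.621, 0.669.

3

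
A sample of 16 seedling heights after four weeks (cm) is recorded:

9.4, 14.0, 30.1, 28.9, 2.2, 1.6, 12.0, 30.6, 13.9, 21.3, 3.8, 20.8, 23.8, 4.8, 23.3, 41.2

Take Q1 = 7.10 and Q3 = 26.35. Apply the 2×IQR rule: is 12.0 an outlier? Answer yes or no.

no

IQR = Q3 − Q1 = 26.35 − 7.10 = 19.25.
Lower fence = Q1 − 2·IQR = 7.10 − 38.50 = -31.40.
Upper fence = Q3 + 2·IQR = 26.35 + 38.50 = 64.85.
12.0 lies within [-31.40, 64.85].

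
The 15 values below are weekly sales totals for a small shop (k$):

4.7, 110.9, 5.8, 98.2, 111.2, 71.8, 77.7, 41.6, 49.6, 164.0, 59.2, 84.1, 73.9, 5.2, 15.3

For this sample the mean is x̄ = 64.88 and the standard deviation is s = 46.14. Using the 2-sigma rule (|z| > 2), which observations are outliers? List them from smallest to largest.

Cutoffs at x̄ ± 2s: 64.88 ± 2·46.14 = [-27.40, 157.16].
164.0: z = 2.15, |z| > 2 → outlier.
Every other value lies within [-27.40, 157.16].

164.0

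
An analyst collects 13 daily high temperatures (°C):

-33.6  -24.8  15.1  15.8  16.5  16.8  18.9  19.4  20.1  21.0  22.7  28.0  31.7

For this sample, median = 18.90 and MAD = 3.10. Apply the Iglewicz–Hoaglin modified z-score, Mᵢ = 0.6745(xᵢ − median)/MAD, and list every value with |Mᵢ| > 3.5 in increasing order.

-33.6, -24.8

|Mᵢ| > 3.5 ⇔ |xᵢ − 18.90| > 3.5·3.10/0.6745 = 16.09.
So outliers lie outside [2.81, 34.99].
-33.6: M = -11.42 → outlier.
-24.8: M = -9.51 → outlier.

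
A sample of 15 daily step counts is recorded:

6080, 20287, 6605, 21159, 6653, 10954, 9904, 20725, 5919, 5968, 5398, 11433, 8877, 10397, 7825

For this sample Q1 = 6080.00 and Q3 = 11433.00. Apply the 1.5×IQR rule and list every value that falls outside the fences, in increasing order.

IQR = Q3 − Q1 = 11433.00 − 6080.00 = 5353.00.
Lower fence = Q1 − 1.5·IQR = 6080.00 − 8029.50 = -1949.50.
Upper fence = Q3 + 1.5·IQR = 11433.00 + 8029.50 = 19462.50.
20287 > 19462.50 → outlier.
20725 > 19462.50 → outlier.
21159 > 19462.50 → outlier.
All remaining values lie within [-1949.50, 19462.50].

20287, 20725, 21159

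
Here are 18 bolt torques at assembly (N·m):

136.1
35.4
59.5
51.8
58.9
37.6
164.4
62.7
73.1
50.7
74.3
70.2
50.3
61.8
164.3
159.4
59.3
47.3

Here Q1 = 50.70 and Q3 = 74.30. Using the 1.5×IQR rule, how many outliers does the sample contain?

IQR = 23.60; fences at 50.70 − 35.40 = 15.30 and 74.30 + 35.40 = 109.70.
Outside the cutoffs: 136.1, 159.4, 164.3, 164.4.

4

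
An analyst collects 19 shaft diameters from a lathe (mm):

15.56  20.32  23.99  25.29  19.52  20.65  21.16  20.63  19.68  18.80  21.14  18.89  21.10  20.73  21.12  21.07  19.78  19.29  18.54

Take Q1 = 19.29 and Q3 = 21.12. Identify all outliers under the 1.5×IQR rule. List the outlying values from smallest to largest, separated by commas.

15.56, 23.99, 25.29

IQR = Q3 − Q1 = 21.12 − 19.29 = 1.83.
Lower fence = Q1 − 1.5·IQR = 19.29 − 2.745 = 16.545.
Upper fence = Q3 + 1.5·IQR = 21.12 + 2.745 = 23.865.
15.56 < 16.545 → outlier.
23.99 > 23.865 → outlier.
25.29 > 23.865 → outlier.
All remaining values lie within [16.545, 23.865].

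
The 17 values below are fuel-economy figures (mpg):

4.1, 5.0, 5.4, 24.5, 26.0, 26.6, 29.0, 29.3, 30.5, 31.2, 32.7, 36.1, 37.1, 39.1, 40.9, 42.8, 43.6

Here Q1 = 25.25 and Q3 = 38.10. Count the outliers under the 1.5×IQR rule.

IQR = 12.85; fences at 25.25 − 19.275 = 5.975 and 38.10 + 19.275 = 57.375.
Outside the cutoffs: 4.1, 5.0, 5.4.

3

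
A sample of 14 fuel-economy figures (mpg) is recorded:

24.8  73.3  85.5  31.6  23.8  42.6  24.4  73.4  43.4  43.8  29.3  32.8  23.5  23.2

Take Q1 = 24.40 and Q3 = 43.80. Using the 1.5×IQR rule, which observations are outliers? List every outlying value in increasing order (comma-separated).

IQR = Q3 − Q1 = 43.80 − 24.40 = 19.40.
Lower fence = Q1 − 1.5·IQR = 24.40 − 29.10 = -4.70.
Upper fence = Q3 + 1.5·IQR = 43.80 + 29.10 = 72.90.
73.3 > 72.90 → outlier.
73.4 > 72.90 → outlier.
85.5 > 72.90 → outlier.
All remaining values lie within [-4.70, 72.90].

73.3, 73.4, 85.5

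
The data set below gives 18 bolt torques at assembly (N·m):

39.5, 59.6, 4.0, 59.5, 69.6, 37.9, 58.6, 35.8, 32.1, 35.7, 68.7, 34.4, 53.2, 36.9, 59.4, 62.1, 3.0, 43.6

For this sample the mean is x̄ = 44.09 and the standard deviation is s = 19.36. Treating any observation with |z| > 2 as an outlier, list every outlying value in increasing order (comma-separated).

3.0, 4.0

Cutoffs at x̄ ± 2s: 44.09 ± 2·19.36 = [5.37, 82.81].
3.0: z = -2.12, |z| > 2 → outlier.
4.0: z = -2.07, |z| > 2 → outlier.
Every other value lies within [5.37, 82.81].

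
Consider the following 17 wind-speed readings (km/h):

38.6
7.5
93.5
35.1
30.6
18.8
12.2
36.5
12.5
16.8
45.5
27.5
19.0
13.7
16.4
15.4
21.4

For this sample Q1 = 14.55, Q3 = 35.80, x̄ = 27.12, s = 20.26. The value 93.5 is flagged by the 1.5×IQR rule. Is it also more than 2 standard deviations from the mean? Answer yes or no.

z = (93.5 − 27.12) / 20.26 = 3.28.
|z| = 3.28 > 2.

yes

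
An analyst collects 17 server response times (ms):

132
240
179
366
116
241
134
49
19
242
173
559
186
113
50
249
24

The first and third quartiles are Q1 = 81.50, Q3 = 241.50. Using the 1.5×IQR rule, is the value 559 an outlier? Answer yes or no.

yes

IQR = Q3 − Q1 = 241.50 − 81.50 = 160.00.
Lower fence = Q1 − 1.5·IQR = 81.50 − 240.00 = -158.50.
Upper fence = Q3 + 1.5·IQR = 241.50 + 240.00 = 481.50.
559 lies above the upper fence.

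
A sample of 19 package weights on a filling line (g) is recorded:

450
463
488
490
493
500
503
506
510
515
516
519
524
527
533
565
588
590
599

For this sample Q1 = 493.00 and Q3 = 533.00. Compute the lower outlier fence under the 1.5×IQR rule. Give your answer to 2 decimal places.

IQR = Q3 − Q1 = 533.00 − 493.00 = 40.00.
Lower fence = Q1 − 1.5·IQR = 493.00 − 60.00 = 433.00.
Upper fence = Q3 + 1.5·IQR = 533.00 + 60.00 = 593.00.

433.00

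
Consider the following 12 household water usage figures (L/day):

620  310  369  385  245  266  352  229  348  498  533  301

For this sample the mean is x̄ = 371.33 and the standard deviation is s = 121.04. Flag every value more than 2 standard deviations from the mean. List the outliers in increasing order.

Cutoffs at x̄ ± 2s: 371.33 ± 2·121.04 = [129.25, 613.41].
620: z = 2.05, |z| > 2 → outlier.
Every other value lies within [129.25, 613.41].

620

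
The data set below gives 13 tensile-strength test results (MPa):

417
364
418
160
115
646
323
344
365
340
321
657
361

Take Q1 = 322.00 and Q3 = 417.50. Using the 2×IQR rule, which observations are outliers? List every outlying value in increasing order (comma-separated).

IQR = Q3 − Q1 = 417.50 − 322.00 = 95.50.
Lower fence = Q1 − 2·IQR = 322.00 − 191.00 = 131.00.
Upper fence = Q3 + 2·IQR = 417.50 + 191.00 = 608.50.
115 < 131.00 → outlier.
646 > 608.50 → outlier.
657 > 608.50 → outlier.
All remaining values lie within [131.00, 608.50].

115, 646, 657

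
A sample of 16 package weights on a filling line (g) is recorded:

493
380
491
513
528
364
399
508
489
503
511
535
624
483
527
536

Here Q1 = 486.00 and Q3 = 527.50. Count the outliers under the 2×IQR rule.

IQR = 41.50; fences at 486.00 − 83.00 = 403.00 and 527.50 + 83.00 = 610.50.
Outside the cutoffs: 364, 380, 399, 624.

4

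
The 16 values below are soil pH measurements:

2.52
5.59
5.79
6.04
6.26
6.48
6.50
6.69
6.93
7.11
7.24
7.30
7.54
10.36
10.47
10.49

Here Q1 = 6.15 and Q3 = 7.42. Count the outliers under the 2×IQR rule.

IQR = 1.27; fences at 6.15 − 2.54 = 3.61 and 7.42 + 2.54 = 9.96.
Outside the cutoffs: 2.52, 10.36, 10.47, 10.49.

4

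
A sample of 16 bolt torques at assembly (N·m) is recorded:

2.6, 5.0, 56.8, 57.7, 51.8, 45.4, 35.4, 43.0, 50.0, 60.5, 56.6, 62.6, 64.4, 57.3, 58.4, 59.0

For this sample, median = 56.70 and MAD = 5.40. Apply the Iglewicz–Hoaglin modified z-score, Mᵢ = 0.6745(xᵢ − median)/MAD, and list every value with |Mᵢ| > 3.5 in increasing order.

|Mᵢ| > 3.5 ⇔ |xᵢ − 56.70| > 3.5·5.40/0.6745 = 28.02.
So outliers lie outside [28.68, 84.72].
2.6: M = -6.76 → outlier.
5.0: M = -6.46 → outlier.

2.6, 5.0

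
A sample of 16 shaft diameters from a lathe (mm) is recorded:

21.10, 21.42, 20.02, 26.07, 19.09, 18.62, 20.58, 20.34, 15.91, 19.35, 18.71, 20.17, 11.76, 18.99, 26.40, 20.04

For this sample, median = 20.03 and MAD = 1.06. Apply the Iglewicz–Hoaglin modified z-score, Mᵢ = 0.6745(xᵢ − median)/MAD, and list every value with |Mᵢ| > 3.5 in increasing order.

|Mᵢ| > 3.5 ⇔ |xᵢ − 20.03| > 3.5·1.06/0.6745 = 5.50.
So outliers lie outside [14.53, 25.53].
11.76: M = -5.26 → outlier.
26.07: M = 3.84 → outlier.
26.40: M = 4.05 → outlier.

11.76, 26.07, 26.40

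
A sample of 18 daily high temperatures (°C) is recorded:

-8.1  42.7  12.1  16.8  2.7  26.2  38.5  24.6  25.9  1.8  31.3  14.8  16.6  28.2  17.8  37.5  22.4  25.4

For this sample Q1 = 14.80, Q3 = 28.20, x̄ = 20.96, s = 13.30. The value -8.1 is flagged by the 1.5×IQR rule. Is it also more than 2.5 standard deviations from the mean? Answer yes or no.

no

z = (-8.1 − 20.96) / 13.30 = -2.18.
|z| = 2.18 ≤ 2.5.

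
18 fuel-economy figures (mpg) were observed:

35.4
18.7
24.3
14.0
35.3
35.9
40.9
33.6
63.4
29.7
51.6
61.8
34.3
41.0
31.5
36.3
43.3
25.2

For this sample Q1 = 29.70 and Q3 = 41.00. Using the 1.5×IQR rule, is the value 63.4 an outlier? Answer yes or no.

IQR = Q3 − Q1 = 41.00 − 29.70 = 11.30.
Lower fence = Q1 − 1.5·IQR = 29.70 − 16.95 = 12.75.
Upper fence = Q3 + 1.5·IQR = 41.00 + 16.95 = 57.95.
63.4 lies above the upper fence.

yes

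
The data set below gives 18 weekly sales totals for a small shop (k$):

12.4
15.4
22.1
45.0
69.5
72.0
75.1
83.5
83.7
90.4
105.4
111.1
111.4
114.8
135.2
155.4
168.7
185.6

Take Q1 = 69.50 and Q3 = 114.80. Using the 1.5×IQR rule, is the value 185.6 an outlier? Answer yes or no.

yes

IQR = Q3 − Q1 = 114.80 − 69.50 = 45.30.
Lower fence = Q1 − 1.5·IQR = 69.50 − 67.95 = 1.55.
Upper fence = Q3 + 1.5·IQR = 114.80 + 67.95 = 182.75.
185.6 lies above the upper fence.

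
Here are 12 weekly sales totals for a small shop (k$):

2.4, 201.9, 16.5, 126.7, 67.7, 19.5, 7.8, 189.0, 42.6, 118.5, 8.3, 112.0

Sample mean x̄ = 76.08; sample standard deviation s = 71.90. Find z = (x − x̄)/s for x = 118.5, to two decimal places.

0.59

z = (118.5 − 76.08) / 71.90 = 0.59.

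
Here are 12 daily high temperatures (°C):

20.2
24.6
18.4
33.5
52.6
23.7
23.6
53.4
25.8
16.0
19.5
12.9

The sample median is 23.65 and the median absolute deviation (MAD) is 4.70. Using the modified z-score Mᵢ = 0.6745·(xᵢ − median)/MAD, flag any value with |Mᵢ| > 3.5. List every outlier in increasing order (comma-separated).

52.6, 53.4

|Mᵢ| > 3.5 ⇔ |xᵢ − 23.65| > 3.5·4.70/0.6745 = 24.39.
So outliers lie outside [-0.74, 48.04].
52.6: M = 4.15 → outlier.
53.4: M = 4.27 → outlier.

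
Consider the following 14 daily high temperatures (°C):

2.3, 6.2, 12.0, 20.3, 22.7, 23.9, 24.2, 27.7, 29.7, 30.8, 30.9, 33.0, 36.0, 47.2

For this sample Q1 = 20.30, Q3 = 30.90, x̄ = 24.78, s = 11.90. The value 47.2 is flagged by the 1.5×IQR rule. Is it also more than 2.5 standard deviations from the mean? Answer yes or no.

no

z = (47.2 − 24.78) / 11.90 = 1.88.
|z| = 1.88 ≤ 2.5.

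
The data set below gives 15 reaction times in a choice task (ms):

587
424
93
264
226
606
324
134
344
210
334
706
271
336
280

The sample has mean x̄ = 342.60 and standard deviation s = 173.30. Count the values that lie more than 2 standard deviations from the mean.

1

Cutoffs: x̄ ± 2s = [-4.00, 689.20].
Outside the cutoffs: 706.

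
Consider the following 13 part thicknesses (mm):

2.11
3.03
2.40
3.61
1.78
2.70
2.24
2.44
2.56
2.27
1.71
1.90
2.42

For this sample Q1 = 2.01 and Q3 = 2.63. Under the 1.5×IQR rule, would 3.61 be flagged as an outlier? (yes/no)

yes

IQR = Q3 − Q1 = 2.63 − 2.01 = 0.62.
Lower fence = Q1 − 1.5·IQR = 2.01 − 0.93 = 1.08.
Upper fence = Q3 + 1.5·IQR = 2.63 + 0.93 = 3.56.
3.61 lies above the upper fence.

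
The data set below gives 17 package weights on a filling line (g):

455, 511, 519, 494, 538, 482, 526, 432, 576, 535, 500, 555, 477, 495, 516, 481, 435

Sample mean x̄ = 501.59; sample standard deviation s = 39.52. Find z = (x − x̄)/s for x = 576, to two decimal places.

1.88

z = (576 − 501.59) / 39.52 = 1.88.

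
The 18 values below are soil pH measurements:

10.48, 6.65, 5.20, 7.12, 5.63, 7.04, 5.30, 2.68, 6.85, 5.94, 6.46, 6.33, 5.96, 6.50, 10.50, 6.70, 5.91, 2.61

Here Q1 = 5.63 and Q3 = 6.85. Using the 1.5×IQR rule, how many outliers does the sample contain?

4

IQR = 1.22; fences at 5.63 − 1.83 = 3.80 and 6.85 + 1.83 = 8.68.
Outside the cutoffs: 2.61, 2.68, 10.48, 10.50.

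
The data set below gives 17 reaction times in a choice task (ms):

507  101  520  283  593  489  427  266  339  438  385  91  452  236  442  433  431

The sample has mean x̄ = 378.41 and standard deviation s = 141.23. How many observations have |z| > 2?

Cutoffs: x̄ ± 2s = [95.95, 660.87].
Outside the cutoffs: 91.

1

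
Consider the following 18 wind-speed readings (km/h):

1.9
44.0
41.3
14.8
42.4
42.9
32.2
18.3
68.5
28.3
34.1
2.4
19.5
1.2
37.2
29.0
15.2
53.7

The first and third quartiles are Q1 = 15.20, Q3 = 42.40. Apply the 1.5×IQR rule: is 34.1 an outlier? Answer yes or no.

no

IQR = Q3 − Q1 = 42.40 − 15.20 = 27.20.
Lower fence = Q1 − 1.5·IQR = 15.20 − 40.80 = -25.60.
Upper fence = Q3 + 1.5·IQR = 42.40 + 40.80 = 83.20.
34.1 lies within [-25.60, 83.20].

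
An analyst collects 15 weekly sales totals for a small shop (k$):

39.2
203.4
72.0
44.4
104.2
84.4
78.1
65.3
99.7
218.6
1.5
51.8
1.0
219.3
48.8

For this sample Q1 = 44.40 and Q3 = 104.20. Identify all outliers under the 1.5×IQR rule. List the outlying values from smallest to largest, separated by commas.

IQR = Q3 − Q1 = 104.20 − 44.40 = 59.80.
Lower fence = Q1 − 1.5·IQR = 44.40 − 89.70 = -45.30.
Upper fence = Q3 + 1.5·IQR = 104.20 + 89.70 = 193.90.
203.4 > 193.90 → outlier.
218.6 > 193.90 → outlier.
219.3 > 193.90 → outlier.
All remaining values lie within [-45.30, 193.90].

203.4, 218.6, 219.3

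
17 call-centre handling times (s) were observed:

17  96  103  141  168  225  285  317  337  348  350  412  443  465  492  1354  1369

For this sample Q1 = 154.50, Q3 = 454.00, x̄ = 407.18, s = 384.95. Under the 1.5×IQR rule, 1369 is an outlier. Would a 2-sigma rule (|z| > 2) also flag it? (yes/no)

z = (1369 − 407.18) / 384.95 = 2.50.
|z| = 2.50 > 2.

yes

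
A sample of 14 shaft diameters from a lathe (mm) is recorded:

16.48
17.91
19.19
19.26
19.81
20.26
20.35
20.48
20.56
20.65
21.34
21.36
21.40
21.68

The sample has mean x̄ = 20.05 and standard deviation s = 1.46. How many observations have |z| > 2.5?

Cutoffs: x̄ ± 2.5s = [16.40, 23.70].
Every value lies within the cutoffs.

0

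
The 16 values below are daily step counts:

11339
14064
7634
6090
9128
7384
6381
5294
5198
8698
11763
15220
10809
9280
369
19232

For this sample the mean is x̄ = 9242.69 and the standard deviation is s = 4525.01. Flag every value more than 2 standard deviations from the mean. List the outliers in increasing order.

19232

Cutoffs at x̄ ± 2s: 9242.69 ± 2·4525.01 = [192.67, 18292.71].
19232: z = 2.21, |z| > 2 → outlier.
Every other value lies within [192.67, 18292.71].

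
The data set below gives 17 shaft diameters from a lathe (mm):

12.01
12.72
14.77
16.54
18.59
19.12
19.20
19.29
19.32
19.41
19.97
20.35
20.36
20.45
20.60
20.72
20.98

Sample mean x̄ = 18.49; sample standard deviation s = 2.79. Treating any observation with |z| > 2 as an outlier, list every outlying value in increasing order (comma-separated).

Cutoffs at x̄ ± 2s: 18.49 ± 2·2.79 = [12.91, 24.07].
12.01: z = -2.32, |z| > 2 → outlier.
12.72: z = -2.07, |z| > 2 → outlier.
Every other value lies within [12.91, 24.07].

12.01, 12.72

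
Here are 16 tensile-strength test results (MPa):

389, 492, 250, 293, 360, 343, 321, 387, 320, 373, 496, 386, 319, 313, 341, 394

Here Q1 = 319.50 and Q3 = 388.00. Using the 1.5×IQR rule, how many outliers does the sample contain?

2

IQR = 68.50; fences at 319.50 − 102.75 = 216.75 and 388.00 + 102.75 = 490.75.
Outside the cutoffs: 492, 496.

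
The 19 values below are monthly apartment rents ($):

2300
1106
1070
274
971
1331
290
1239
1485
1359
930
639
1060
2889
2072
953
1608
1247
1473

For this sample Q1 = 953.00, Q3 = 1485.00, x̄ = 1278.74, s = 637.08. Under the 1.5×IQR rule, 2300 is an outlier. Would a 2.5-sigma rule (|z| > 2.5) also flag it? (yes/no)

no

z = (2300 − 1278.74) / 637.08 = 1.60.
|z| = 1.60 ≤ 2.5.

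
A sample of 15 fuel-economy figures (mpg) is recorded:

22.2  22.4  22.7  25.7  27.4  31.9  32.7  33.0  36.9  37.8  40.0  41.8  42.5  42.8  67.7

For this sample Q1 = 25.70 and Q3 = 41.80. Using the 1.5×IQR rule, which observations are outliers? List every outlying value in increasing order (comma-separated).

67.7

IQR = Q3 − Q1 = 41.80 − 25.70 = 16.10.
Lower fence = Q1 − 1.5·IQR = 25.70 − 24.15 = 1.55.
Upper fence = Q3 + 1.5·IQR = 41.80 + 24.15 = 65.95.
67.7 > 65.95 → outlier.
All remaining values lie within [1.55, 65.95].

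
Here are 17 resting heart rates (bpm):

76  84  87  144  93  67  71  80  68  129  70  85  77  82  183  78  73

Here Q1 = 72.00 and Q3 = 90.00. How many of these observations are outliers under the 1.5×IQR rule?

IQR = 18.00; fences at 72.00 − 27.00 = 45.00 and 90.00 + 27.00 = 117.00.
Outside the cutoffs: 129, 144, 183.

3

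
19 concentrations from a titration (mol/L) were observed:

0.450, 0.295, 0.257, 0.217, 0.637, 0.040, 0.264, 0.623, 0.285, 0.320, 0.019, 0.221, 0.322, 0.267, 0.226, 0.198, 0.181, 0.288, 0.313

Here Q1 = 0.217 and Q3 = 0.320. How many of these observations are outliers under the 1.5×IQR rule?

IQR = 0.103; fences at 0.217 − 0.1545 = 0.0625 and 0.320 + 0.1545 = 0.4745.
Outside the cutoffs: 0.019, 0.040, 0.623, 0.637.

4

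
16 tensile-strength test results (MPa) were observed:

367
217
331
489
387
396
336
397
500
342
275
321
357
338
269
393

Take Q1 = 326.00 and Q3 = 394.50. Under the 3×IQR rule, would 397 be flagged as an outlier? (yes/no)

no

IQR = Q3 − Q1 = 394.50 − 326.00 = 68.50.
Lower fence = Q1 − 3·IQR = 326.00 − 205.50 = 120.50.
Upper fence = Q3 + 3·IQR = 394.50 + 205.50 = 600.00.
397 lies within [120.50, 600.00].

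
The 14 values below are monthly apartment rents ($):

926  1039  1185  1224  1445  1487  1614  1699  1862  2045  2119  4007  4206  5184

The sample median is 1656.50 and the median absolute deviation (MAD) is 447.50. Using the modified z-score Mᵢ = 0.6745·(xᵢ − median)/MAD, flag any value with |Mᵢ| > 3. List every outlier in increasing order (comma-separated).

|Mᵢ| > 3 ⇔ |xᵢ − 1656.50| > 3·447.50/0.6745 = 1990.36.
So outliers lie outside [-333.86, 3646.86].
4007: M = 3.54 → outlier.
4206: M = 3.84 → outlier.
5184: M = 5.32 → outlier.

4007, 4206, 5184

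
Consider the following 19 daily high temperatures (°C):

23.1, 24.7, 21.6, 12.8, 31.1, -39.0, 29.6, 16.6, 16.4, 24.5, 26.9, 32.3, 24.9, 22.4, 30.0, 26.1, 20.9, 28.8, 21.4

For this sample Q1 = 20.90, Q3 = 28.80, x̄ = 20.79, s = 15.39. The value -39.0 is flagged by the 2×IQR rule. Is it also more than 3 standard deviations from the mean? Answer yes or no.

yes

z = (-39.0 − 20.79) / 15.39 = -3.88.
|z| = 3.88 > 3.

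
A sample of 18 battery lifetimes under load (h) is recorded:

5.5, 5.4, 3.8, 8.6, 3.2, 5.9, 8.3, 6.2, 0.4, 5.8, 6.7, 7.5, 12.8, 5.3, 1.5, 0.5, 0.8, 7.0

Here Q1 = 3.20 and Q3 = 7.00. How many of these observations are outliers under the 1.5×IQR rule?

IQR = 3.80; fences at 3.20 − 5.70 = -2.50 and 7.00 + 5.70 = 12.70.
Outside the cutoffs: 12.8.

1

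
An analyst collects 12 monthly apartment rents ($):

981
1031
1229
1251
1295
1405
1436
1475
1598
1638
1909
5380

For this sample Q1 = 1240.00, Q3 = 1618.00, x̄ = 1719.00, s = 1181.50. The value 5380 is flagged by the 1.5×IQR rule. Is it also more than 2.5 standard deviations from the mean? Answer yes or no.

yes

z = (5380 − 1719.00) / 1181.50 = 3.10.
|z| = 3.10 > 2.5.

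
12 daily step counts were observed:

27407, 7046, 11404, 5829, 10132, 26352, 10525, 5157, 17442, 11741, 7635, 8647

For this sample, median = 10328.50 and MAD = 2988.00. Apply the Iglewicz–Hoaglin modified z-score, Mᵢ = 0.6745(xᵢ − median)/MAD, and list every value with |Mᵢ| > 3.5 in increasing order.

|Mᵢ| > 3.5 ⇔ |xᵢ − 10328.50| > 3.5·2988.00/0.6745 = 15504.82.
So outliers lie outside [-5176.32, 25833.32].
26352: M = 3.62 → outlier.
27407: M = 3.86 → outlier.

26352, 27407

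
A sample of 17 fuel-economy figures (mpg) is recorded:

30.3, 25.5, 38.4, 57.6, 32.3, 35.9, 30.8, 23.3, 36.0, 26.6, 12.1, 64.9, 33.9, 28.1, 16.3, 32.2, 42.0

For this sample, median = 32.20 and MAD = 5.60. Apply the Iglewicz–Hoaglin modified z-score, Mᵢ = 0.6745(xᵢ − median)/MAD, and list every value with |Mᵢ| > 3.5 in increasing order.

|Mᵢ| > 3.5 ⇔ |xᵢ − 32.20| > 3.5·5.60/0.6745 = 29.06.
So outliers lie outside [3.14, 61.26].
64.9: M = 3.94 → outlier.

64.9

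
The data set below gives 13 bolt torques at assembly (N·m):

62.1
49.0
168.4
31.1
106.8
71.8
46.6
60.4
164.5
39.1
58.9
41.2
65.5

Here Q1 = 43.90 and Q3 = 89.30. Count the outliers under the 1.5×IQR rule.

IQR = 45.40; fences at 43.90 − 68.10 = -24.20 and 89.30 + 68.10 = 157.40.
Outside the cutoffs: 164.5, 168.4.

2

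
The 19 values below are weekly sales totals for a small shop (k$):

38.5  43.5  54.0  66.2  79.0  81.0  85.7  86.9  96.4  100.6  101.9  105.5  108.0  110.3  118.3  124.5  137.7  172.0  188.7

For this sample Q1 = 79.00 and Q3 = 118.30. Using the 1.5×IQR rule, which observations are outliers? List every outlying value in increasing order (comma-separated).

188.7

IQR = Q3 − Q1 = 118.30 − 79.00 = 39.30.
Lower fence = Q1 − 1.5·IQR = 79.00 − 58.95 = 20.05.
Upper fence = Q3 + 1.5·IQR = 118.30 + 58.95 = 177.25.
188.7 > 177.25 → outlier.
All remaining values lie within [20.05, 177.25].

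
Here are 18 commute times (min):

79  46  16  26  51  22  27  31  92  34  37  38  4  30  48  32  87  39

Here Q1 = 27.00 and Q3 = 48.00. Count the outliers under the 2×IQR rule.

1

IQR = 21.00; fences at 27.00 − 42.00 = -15.00 and 48.00 + 42.00 = 90.00.
Outside the cutoffs: 92.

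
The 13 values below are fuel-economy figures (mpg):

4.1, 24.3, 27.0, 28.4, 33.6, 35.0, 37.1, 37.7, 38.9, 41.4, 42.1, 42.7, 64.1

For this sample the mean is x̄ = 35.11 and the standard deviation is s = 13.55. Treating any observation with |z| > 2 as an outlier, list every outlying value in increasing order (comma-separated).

4.1, 64.1

Cutoffs at x̄ ± 2s: 35.11 ± 2·13.55 = [8.01, 62.21].
4.1: z = -2.29, |z| > 2 → outlier.
64.1: z = 2.14, |z| > 2 → outlier.
Every other value lies within [8.01, 62.21].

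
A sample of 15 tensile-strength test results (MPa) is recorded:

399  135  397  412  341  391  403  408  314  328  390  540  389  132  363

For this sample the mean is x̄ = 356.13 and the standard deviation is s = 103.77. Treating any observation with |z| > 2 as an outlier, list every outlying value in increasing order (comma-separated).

132, 135

Cutoffs at x̄ ± 2s: 356.13 ± 2·103.77 = [148.59, 563.67].
132: z = -2.16, |z| > 2 → outlier.
135: z = -2.13, |z| > 2 → outlier.
Every other value lies within [148.59, 563.67].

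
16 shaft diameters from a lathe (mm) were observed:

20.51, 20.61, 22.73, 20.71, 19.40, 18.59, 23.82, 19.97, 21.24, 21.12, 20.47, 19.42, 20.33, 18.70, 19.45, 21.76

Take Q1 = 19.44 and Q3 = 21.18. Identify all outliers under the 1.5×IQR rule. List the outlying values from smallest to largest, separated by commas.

23.82

IQR = Q3 − Q1 = 21.18 − 19.44 = 1.74.
Lower fence = Q1 − 1.5·IQR = 19.44 − 2.61 = 16.83.
Upper fence = Q3 + 1.5·IQR = 21.18 + 2.61 = 23.79.
23.82 > 23.79 → outlier.
All remaining values lie within [16.83, 23.79].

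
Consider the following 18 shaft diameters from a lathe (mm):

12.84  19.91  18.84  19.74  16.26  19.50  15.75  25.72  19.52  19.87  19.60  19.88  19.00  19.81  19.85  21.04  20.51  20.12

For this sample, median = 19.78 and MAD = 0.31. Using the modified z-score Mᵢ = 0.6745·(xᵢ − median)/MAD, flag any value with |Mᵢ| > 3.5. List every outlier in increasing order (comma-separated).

|Mᵢ| > 3.5 ⇔ |xᵢ − 19.78| > 3.5·0.31/0.6745 = 1.61.
So outliers lie outside [18.17, 21.39].
12.84: M = -15.10 → outlier.
15.75: M = -8.77 → outlier.
16.26: M = -7.66 → outlier.
25.72: M = 12.92 → outlier.

12.84, 15.75, 16.26, 25.72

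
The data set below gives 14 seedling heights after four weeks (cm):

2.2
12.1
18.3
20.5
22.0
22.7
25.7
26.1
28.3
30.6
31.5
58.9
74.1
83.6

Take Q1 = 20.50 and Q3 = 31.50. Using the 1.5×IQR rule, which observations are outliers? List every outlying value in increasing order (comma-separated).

2.2, 58.9, 74.1, 83.6

IQR = Q3 − Q1 = 31.50 − 20.50 = 11.00.
Lower fence = Q1 − 1.5·IQR = 20.50 − 16.50 = 4.00.
Upper fence = Q3 + 1.5·IQR = 31.50 + 16.50 = 48.00.
2.2 < 4.00 → outlier.
58.9 > 48.00 → outlier.
74.1 > 48.00 → outlier.
83.6 > 48.00 → outlier.
All remaining values lie within [4.00, 48.00].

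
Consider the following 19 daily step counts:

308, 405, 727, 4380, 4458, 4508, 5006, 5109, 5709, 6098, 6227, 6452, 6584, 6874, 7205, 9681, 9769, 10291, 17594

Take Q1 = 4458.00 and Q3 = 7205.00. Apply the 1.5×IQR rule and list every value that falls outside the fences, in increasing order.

308, 17594

IQR = Q3 − Q1 = 7205.00 − 4458.00 = 2747.00.
Lower fence = Q1 − 1.5·IQR = 4458.00 − 4120.50 = 337.50.
Upper fence = Q3 + 1.5·IQR = 7205.00 + 4120.50 = 11325.50.
308 < 337.50 → outlier.
17594 > 11325.50 → outlier.
All remaining values lie within [337.50, 11325.50].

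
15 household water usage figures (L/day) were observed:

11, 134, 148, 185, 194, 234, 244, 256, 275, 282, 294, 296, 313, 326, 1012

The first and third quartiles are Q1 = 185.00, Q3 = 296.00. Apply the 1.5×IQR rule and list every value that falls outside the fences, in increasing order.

IQR = Q3 − Q1 = 296.00 − 185.00 = 111.00.
Lower fence = Q1 − 1.5·IQR = 185.00 − 166.50 = 18.50.
Upper fence = Q3 + 1.5·IQR = 296.00 + 166.50 = 462.50.
11 < 18.50 → outlier.
1012 > 462.50 → outlier.
All remaining values lie within [18.50, 462.50].

11, 1012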